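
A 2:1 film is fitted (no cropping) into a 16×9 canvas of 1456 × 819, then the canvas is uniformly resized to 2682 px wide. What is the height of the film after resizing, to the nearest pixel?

At 1456×819 the film is width-limited, so height = 1456 × 1/2 ≈ 728.00 px.
Scaling 1456 → 2682 is ×1.8420, so the height becomes 728.00 × 1.8420 ≈ 1341.00 px.

1341 px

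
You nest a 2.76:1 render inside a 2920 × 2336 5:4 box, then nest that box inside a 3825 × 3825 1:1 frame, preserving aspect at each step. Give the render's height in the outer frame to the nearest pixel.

First fit — 2.76:1 into 2920×2336 spans the width: 2920.00 × 1057.97.
5:4 in 3825×3825: fills the width, so the intermediate becomes 3825.00 × 3060.00 — a scale of ×1.3099.
Applying the same ×1.3099: 1057.97 → 1385.87.

1386 px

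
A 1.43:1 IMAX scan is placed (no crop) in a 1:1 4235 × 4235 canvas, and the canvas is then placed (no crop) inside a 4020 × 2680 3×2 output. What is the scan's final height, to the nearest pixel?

1874 px

1.43:1 IMAX in 4235×4235: fills the width, so the scan is 4235.00 × 2961.54.
Second fit — the 1:1 canvas into 4020×2680 spans the height: 2680.00 × 2680.00 (×0.6328 from 4235×4235).
So the scan's height is 2961.54 × 0.6328 ≈ 1874.13.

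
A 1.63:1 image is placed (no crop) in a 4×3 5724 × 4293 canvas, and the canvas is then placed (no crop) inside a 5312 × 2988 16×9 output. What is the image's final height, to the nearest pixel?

2444 px

Inside the 5724×4293 canvas the image is width-limited at 5724.00 × 3511.66.
Second fit — the 4×3 canvas into 5312×2988 spans the height: 3984.00 × 2988.00 (×0.6960 from 5724×4293).
Applying the same ×0.6960: 3511.66 → 2444.17.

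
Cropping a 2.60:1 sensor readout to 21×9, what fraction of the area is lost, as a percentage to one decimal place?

Going from 2.60:1 to 21×9 means cutting width while keeping height.
(2.333)/(2.600) ≈ 0.897 of the area survives, leaving 10.26% discarded.

10.3%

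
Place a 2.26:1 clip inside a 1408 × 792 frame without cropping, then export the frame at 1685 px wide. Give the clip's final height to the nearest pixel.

746 px

Fitted into 1408×792, the clip spans the width; its height is 1408 / 2.260 ≈ 623.01 px.
The frame scales by 1685/1408 = 1.1967; 623.01 × 1.1967 ≈ 745.58 px.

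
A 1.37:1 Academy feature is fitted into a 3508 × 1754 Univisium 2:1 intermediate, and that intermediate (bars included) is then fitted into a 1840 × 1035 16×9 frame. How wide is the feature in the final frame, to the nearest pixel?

1260 px

Inside the 3508×1754 canvas the feature is height-limited at 2402.98 × 1754.00.
Univisium 2:1 in 1840×1035: fills the width, so the intermediate becomes 1840.00 × 920.00 — a scale of ×0.5245.
The feature scales with it: width 2402.98 × 0.5245 ≈ 1260.40.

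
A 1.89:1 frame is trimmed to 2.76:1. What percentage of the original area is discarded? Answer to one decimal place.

31.5%

Going from 1.89:1 to 2.76:1 means cutting height while keeping width.
(1.890)/(2.760) ≈ 0.685 of the area survives, leaving 31.52% discarded.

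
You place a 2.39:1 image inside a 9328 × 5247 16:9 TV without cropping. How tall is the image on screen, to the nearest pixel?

2.39:1 is wider than 16:9, so it spans the full width.
That makes the image 3902.93 px tall (9328 / 2.390).

3903 px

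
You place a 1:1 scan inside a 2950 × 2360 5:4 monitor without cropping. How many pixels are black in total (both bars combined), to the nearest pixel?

Since 1.000 < 1.250, the scan is height-limited.
The scan is 2360 × 1/1 ≈ 2360.0000 px wide.
Leftover width: 2950 − 2360.0000 = 590.0000 px.
That's 590.0000 × 2360 ≈ 1392400 black pixels.

1392400 pixels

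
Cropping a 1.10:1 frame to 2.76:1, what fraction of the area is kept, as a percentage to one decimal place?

39.9%

Going from 1.10:1 to 2.76:1 means cutting height while keeping width.
Area ratio = (1.100)/(2.760) = 39.86% retained.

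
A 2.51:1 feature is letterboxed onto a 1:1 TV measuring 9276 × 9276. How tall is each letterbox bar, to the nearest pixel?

2790 px

2.51:1 (2.510) > 1:1 (1.000), so the feature fills the width.
Content height = 9276 / 2.510 ≈ 3695.62 px.
Black = 9276 − 3695.62 = 5580.38 px, or 2790.19 per bar.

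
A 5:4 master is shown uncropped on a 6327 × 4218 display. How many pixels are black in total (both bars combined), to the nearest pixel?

5:4 (1.250) < 3×2 (1.500), so the master fills the height.
That makes the image 5272.5000 px wide (4218 × 5/4).
6327 − 5272.5000 = 1054.5000 px of bars.
Bar area = 1054.5000 × 4218 ≈ 4447881 px.

4447881 pixels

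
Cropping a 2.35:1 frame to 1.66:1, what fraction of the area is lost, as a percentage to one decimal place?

1.66:1 is narrower than 2.35:1, so the crop keeps the full height and trims the width.
Fraction kept = (1.660)/(2.350) ≈ 70.64%, so 29.36% is lost.

29.4%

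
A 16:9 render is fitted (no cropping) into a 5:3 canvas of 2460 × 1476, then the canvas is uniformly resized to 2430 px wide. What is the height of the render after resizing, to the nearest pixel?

At 2460×1476 the render is width-limited, so height = 2460 × 9/16 ≈ 1383.75 px.
The frame scales by 2430/2460 = 0.9878; 1383.75 × 0.9878 ≈ 1366.88 px.

1367 px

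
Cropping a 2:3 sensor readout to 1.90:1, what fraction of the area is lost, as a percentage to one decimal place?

1.90:1 is wider than 2:3, so the crop keeps the full width and trims the height.
Fraction kept = (0.667)/(1.900) ≈ 35.09%, so 64.91% is lost.

64.9%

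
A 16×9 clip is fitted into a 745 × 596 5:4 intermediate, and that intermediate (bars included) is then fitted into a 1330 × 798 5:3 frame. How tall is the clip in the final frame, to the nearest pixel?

561 px

First fit — 16×9 into 745×596 spans the width: 745.00 × 419.06.
Second fit — the 5:4 canvas into 1330×798 spans the height: 997.50 × 798.00 (×1.3389 from 745×596).
So the clip's height is 419.06 × 1.3389 ≈ 561.09.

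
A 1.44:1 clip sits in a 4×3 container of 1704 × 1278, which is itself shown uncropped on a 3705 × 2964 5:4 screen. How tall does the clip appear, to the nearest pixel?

First fit — 1.44:1 into 1704×1278 spans the width: 1704.00 × 1183.33.
4×3 in 3705×2964: fills the width, so the intermediate becomes 3705.00 × 2778.75 — a scale of ×2.1743.
So the clip's height is 1183.33 × 2.1743 ≈ 2572.92.

2573 px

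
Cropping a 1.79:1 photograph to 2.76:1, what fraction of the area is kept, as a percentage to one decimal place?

Going from 1.79:1 to 2.76:1 means cutting height while keeping width.
Area ratio = (1.790)/(2.760) = 64.86% retained.

64.9%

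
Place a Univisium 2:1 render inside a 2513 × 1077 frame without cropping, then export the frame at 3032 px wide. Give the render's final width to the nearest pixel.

In the 2513×1077 frame the render fills the height: width = 1077 × 2/1 ≈ 2154.00 px.
Scaling 2513 → 3032 is ×1.2065, so the width becomes 2154.00 × 1.2065 ≈ 2598.86 px.

2599 px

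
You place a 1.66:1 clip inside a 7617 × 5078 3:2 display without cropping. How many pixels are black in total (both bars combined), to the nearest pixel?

1.66:1 (1.660) > 3:2 (1.500), so the clip fills the width.
Content height = 7617 / 1.660 ≈ 4588.5542 px.
Leftover height: 5078 − 4588.5542 = 489.4458 px.
That's 489.4458 × 7617 ≈ 3728109 black pixels.

3728109 pixels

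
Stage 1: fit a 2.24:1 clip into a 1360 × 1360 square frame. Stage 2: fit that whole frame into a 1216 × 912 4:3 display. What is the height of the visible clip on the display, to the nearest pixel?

407 px

Inside the 1360×1360 canvas the clip is width-limited at 1360.00 × 607.14.
Second fit — the square canvas into 1216×912 spans the height: 912.00 × 912.00 (×0.6706 from 1360×1360).
Applying the same ×0.6706: 607.14 → 407.14.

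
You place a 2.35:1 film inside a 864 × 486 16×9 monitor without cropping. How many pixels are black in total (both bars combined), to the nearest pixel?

102246 pixels

Since 2.350 > 1.778, the film is width-limited.
Content height = 864 / 2.350 ≈ 367.6596 px.
Black = 486 − 367.6596 = 118.3404 px.
That's 118.3404 × 864 ≈ 102246 black pixels.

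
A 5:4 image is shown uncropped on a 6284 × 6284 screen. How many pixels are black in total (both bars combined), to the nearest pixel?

5:4 is wider than square, so it spans the full width.
That makes the image 5027.2000 px tall (6284 × 4/5).
Leftover height: 6284 − 5027.2000 = 1256.8000 px.
Bar area = 1256.8000 × 6284 ≈ 7897731 px.

7897731 pixels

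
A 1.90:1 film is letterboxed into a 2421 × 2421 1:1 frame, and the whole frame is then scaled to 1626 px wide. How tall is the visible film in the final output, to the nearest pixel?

In the 2421×2421 frame the film fills the width: height = 2421 / 1.900 ≈ 1274.21 px.
The frame scales by 1626/2421 = 0.6716; 1274.21 × 0.6716 ≈ 855.79 px.

856 px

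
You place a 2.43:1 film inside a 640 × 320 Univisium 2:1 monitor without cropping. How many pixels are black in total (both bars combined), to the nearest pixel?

36240 pixels

2.43:1 (2.430) > Univisium 2:1 (2.000), so the film fills the width.
That makes the image 263.3745 px tall (640 / 2.430).
320 − 263.3745 = 56.6255 px of bars.
That's 56.6255 × 640 ≈ 36240 black pixels.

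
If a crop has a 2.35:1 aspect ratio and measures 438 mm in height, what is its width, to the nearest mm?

438 × 2.350 = 1029.30.

1029 mm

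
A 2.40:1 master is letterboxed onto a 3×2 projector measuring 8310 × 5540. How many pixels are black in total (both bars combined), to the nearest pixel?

17264025 pixels

2.40:1 (2.400) > 3×2 (1.500), so the master fills the width.
The master is 8310 / 2.400 ≈ 3462.5000 px tall.
Leftover height: 5540 − 3462.5000 = 2077.5000 px.
Bar area = 2077.5000 × 8310 ≈ 17264025 px.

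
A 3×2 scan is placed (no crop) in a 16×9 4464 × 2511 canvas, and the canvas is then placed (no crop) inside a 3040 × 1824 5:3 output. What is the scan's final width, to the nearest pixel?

2565 px

3×2 in 4464×2511: fills the height, so the scan is 3766.50 × 2511.00.
Second fit — the 16×9 canvas into 3040×1824 spans the width: 3040.00 × 1710.00 (×0.6810 from 4464×2511).
Applying the same ×0.6810: 3766.50 → 2565.00.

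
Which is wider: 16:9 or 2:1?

16:9 = 1.778 and 2; 2 > 1.778.

2:1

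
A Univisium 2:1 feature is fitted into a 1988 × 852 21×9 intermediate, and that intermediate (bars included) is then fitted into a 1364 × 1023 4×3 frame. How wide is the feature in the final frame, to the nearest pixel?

1169 px

Inside the 1988×852 canvas the feature is height-limited at 1704.00 × 852.00.
The 21×9 canvas is width-limited in 1364×1023, giving 1364.00 × 584.57; scale factor 0.6861.
The feature scales with it: width 1704.00 × 0.6861 ≈ 1169.14.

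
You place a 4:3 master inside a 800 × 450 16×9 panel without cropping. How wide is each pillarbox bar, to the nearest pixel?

Since 1.333 < 1.778, the master is height-limited.
The master is 450 × 4/3 ≈ 600.00 px wide.
Black = 800 − 600.00 = 200.00 px, or 100.00 per bar.

100 px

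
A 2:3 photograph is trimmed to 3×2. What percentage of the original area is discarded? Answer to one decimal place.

55.6%

The width stays; only height is cut (since 3×2 is wider than 2:3).
Area ratio = (0.667)/(1.500) = 44.44%; the remaining 55.56% is cropped out.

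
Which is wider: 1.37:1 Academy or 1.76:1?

1.76:1

1.37 and 1.76; 1.76 > 1.37.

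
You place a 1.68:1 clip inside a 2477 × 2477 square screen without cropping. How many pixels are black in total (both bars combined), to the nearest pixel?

1.68:1 is wider than square, so it spans the full width.
Content height = 2477 / 1.680 ≈ 1474.4048 px.
Black = 2477 − 1474.4048 = 1002.5952 px.
Bar area = 1002.5952 × 2477 ≈ 2483428 px.

2483428 pixels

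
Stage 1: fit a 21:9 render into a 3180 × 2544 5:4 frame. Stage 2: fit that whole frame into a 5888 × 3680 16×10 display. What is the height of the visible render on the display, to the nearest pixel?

1971 px

Inside the 3180×2544 canvas the render is width-limited at 3180.00 × 1362.86.
5:4 in 5888×3680: fills the height, so the intermediate becomes 4600.00 × 3680.00 — a scale of ×1.4465.
So the render's height is 1362.86 × 1.4465 ≈ 1971.43.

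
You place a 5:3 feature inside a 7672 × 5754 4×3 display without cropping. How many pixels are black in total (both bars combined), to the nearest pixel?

5:3 (1.667) > 4×3 (1.333), so the feature fills the width.
Content height = 7672 × 3/5 ≈ 4603.2000 px.
Leftover height: 5754 − 4603.2000 = 1150.8000 px.
Across the 7672-px span: 1150.8000 × 7672 ≈ 8828938 px.

8828938 pixels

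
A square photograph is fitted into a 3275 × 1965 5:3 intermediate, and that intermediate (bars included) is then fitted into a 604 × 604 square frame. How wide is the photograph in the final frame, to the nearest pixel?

362 px

square in 3275×1965: fills the height, so the photograph is 1965.00 × 1965.00.
5:3 in 604×604: fills the width, so the intermediate becomes 604.00 × 362.40 — a scale of ×0.1844.
The photograph scales with it: width 1965.00 × 0.1844 ≈ 362.40.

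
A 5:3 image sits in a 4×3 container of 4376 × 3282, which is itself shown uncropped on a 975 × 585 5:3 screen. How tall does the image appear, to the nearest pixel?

468 px

First fit — 5:3 into 4376×3282 spans the width: 4376.00 × 2625.60.
The 4×3 canvas is height-limited in 975×585, giving 780.00 × 585.00; scale factor 0.1782.
So the image's height is 2625.60 × 0.1782 ≈ 468.00.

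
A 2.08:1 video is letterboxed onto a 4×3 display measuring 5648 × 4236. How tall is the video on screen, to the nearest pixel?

2.08:1 (2.080) > 4×3 (1.333), so the video fills the width.
The video is 5648 / 2.080 ≈ 2715.38 px tall.

2715 px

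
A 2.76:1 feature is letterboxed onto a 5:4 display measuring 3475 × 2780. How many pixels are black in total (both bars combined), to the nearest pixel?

5285274 pixels

2.76:1 is wider than 5:4, so it spans the full width.
The feature is 3475 / 2.760 ≈ 1259.0580 px tall.
Black = 2780 − 1259.0580 = 1520.9420 px.
That's 1520.9420 × 3475 ≈ 5285274 black pixels.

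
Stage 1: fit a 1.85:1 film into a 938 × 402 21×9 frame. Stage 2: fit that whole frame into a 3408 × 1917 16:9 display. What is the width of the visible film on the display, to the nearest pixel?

2702 px

Inside the 938×402 canvas the film is height-limited at 743.70 × 402.00.
Second fit — the 21×9 canvas into 3408×1917 spans the width: 3408.00 × 1460.57 (×3.6333 from 938×402).
Applying the same ×3.6333: 743.70 → 2702.06.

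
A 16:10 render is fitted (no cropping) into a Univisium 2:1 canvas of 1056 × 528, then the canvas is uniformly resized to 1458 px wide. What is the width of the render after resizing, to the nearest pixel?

Fitted into 1056×528, the render spans the height; its width is 528 × 16/10 ≈ 844.80 px.
Scaling 1056 → 1458 is ×1.3807, so the width becomes 844.80 × 1.3807 ≈ 1166.40 px.

1166 px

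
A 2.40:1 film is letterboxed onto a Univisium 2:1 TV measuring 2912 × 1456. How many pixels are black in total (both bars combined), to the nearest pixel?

706645 pixels

2.40:1 is wider than Univisium 2:1, so it spans the full width.
Content height = 2912 / 2.400 ≈ 1213.3333 px.
1456 − 1213.3333 = 242.6667 px of bars.
Across the 2912-px span: 242.6667 × 2912 ≈ 706645 px.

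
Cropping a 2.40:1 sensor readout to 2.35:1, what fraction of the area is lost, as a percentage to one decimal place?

2.35:1 is narrower than 2.40:1, so the crop keeps the full height and trims the width.
Area ratio = (2.350)/(2.400) = 97.92%; the remaining 2.08% is cropped out.

2.1%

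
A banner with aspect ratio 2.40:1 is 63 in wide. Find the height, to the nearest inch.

Height = 63 / 2.400 = 26.25.

26 in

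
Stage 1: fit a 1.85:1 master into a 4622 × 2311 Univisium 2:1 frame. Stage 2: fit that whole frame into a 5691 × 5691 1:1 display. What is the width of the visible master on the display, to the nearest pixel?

5264 px

1.85:1 in 4622×2311: fills the height, so the master is 4275.35 × 2311.00.
The Univisium 2:1 canvas is width-limited in 5691×5691, giving 5691.00 × 2845.50; scale factor 1.2313.
Applying the same ×1.2313: 4275.35 → 5264.18.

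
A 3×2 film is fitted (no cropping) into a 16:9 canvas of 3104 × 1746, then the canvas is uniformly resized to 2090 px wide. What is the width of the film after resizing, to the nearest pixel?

1763 px

In the 3104×1746 frame the film fills the height: width = 1746 × 3/2 ≈ 2619.00 px.
Resizing to 2090 px wide multiplies everything by 0.6733: 2619.00 → 1763.44 px.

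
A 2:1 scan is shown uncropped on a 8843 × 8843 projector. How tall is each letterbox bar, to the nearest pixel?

Since 2.000 > 1.000, the scan is width-limited.
The scan is 8843 × 1/2 ≈ 4421.50 px tall.
Leftover height: 8843 − 4421.50 = 4421.50 px → 2210.75 each side.

2211 px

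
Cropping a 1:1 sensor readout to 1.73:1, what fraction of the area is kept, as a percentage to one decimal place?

57.8%

The width stays; only height is cut (since 1.73:1 is wider than 1:1).
Fraction kept = (1.000)/(1.730) ≈ 57.80%.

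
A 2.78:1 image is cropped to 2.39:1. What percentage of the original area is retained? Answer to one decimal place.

Going from 2.78:1 to 2.39:1 means cutting width while keeping height.
Area ratio = (2.390)/(2.780) = 85.97% retained.

86.0%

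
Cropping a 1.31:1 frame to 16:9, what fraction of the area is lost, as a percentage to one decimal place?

26.3%

Going from 1.31:1 to 16:9 means cutting height while keeping width.
Area ratio = (1.310)/(1.778) = 73.69%; the remaining 26.31% is cropped out.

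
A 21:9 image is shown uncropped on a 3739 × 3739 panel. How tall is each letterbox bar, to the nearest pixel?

21:9 (2.333) > square (1.000), so the image fills the width.
That makes the image 1602.43 px tall (3739 × 9/21).
3739 − 1602.43 = 2136.57 px of bars (1068.29 each).

1068 px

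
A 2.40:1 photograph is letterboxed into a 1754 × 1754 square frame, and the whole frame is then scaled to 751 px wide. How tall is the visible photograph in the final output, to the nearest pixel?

In the 1754×1754 frame the photograph fills the width: height = 1754 / 2.400 ≈ 730.83 px.
The frame scales by 751/1754 = 0.4282; 730.83 × 0.4282 ≈ 312.92 px.

313 px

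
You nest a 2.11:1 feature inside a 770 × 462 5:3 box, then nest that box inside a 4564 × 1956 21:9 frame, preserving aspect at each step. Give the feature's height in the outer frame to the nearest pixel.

1545 px

Inside the 770×462 canvas the feature is width-limited at 770.00 × 364.93.
Second fit — the 5:3 canvas into 4564×1956 spans the height: 3260.00 × 1956.00 (×4.2338 from 770×462).
So the feature's height is 364.93 × 4.2338 ≈ 1545.02.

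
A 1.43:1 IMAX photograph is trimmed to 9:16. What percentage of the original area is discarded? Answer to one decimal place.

9:16 is narrower than 1.43:1 IMAX, so the crop keeps the full height and trims the width.
(0.562)/(1.430) ≈ 0.393 of the area survives, leaving 60.66% discarded.

60.7%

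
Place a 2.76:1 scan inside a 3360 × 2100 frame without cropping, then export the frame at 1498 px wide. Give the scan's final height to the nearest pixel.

In the 3360×2100 frame the scan fills the width: height = 3360 / 2.760 ≈ 1217.39 px.
The frame scales by 1498/3360 = 0.4458; 1217.39 × 0.4458 ≈ 542.75 px.

543 px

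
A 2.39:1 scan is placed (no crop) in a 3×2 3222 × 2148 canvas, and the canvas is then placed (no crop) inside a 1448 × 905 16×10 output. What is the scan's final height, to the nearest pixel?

2.39:1 in 3222×2148: fills the width, so the scan is 3222.00 × 1348.12.
The 3×2 canvas is height-limited in 1448×905, giving 1357.50 × 905.00; scale factor 0.4213.
Applying the same ×0.4213: 1348.12 → 567.99.

568 px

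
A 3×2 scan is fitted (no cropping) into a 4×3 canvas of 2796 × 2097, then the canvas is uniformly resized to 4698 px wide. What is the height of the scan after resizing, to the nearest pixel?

3132 px

Fitted into 2796×2097, the scan spans the width; its height is 2796 × 2/3 ≈ 1864.00 px.
Resizing to 4698 px wide multiplies everything by 1.6803: 1864.00 → 3132.00 px.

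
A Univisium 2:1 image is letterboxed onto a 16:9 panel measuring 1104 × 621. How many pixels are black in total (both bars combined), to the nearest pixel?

76176 pixels

Univisium 2:1 (2.000) > 16:9 (1.778), so the image fills the width.
That makes the image 552.0000 px tall (1104 × 1/2).
621 − 552.0000 = 69.0000 px of bars.
That's 69.0000 × 1104 ≈ 76176 black pixels.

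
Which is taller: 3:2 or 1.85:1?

3:2

3:2 = 1.5 and 1.85; 1.85 > 1.5. The smaller width-to-height ratio is the taller frame.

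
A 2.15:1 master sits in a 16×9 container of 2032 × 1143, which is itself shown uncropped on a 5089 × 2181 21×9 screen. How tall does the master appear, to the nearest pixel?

Inside the 2032×1143 canvas the master is width-limited at 2032.00 × 945.12.
The 16×9 canvas is height-limited in 5089×2181, giving 3877.33 × 2181.00; scale factor 1.9081.
Applying the same ×1.9081: 945.12 → 1803.41.

1803 px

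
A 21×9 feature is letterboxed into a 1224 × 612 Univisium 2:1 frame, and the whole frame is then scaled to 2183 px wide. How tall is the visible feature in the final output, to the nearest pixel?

At 1224×612 the feature is width-limited, so height = 1224 × 9/21 ≈ 524.57 px.
Scaling 1224 → 2183 is ×1.7835, so the height becomes 524.57 × 1.7835 ≈ 935.57 px.

936 px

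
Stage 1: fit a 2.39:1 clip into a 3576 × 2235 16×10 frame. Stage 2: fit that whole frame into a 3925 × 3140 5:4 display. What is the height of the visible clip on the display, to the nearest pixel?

First fit — 2.39:1 into 3576×2235 spans the width: 3576.00 × 1496.23.
The 16×10 canvas is width-limited in 3925×3140, giving 3925.00 × 2453.12; scale factor 1.0976.
Applying the same ×1.0976: 1496.23 → 1642.26.

1642 px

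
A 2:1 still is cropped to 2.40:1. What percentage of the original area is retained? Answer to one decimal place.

83.3%

The width stays; only height is cut (since 2.40:1 is wider than 2:1).
(2.000)/(2.400) ≈ 0.833 of the area survives.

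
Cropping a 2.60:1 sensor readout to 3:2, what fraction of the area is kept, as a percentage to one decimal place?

Going from 2.60:1 to 3:2 means cutting width while keeping height.
Area ratio = (1.500)/(2.600) = 57.69% retained.

57.7%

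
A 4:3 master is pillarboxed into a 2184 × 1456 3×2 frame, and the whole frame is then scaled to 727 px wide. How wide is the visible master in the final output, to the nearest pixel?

646 px

Fitted into 2184×1456, the master spans the height; its width is 1456 × 4/3 ≈ 1941.33 px.
The frame scales by 727/2184 = 0.3329; 1941.33 × 0.3329 ≈ 646.22 px.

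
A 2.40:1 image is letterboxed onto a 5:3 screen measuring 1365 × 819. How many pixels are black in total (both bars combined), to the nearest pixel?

341591 pixels

Since 2.400 > 1.667, the image is width-limited.
The image is 1365 / 2.400 ≈ 568.7500 px tall.
Leftover height: 819 − 568.7500 = 250.2500 px.
That's 250.2500 × 1365 ≈ 341591 black pixels.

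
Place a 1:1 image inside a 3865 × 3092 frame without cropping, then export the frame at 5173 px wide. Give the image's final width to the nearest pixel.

At 3865×3092 the image is height-limited, so width = 3092 × 1/1 ≈ 3092.00 px.
Resizing to 5173 px wide multiplies everything by 1.3384: 3092.00 → 4138.40 px.

4138 px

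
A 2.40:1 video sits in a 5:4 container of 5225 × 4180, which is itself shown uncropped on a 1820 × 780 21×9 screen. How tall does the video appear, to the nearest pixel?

406 px

2.40:1 in 5225×4180: fills the width, so the video is 5225.00 × 2177.08.
The 5:4 canvas is height-limited in 1820×780, giving 975.00 × 780.00; scale factor 0.1866.
Applying the same ×0.1866: 2177.08 → 406.25.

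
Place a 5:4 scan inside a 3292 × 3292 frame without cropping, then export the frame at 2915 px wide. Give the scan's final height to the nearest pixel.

In the 3292×3292 frame the scan fills the width: height = 3292 × 4/5 ≈ 2633.60 px.
Resizing to 2915 px wide multiplies everything by 0.8855: 2633.60 → 2332.00 px.

2332 px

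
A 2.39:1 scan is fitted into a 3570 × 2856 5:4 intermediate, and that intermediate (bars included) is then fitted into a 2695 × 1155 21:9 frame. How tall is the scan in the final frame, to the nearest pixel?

2.39:1 in 3570×2856: fills the width, so the scan is 3570.00 × 1493.72.
Second fit — the 5:4 canvas into 2695×1155 spans the height: 1443.75 × 1155.00 (×0.4044 from 3570×2856).
The scan scales with it: height 1493.72 × 0.4044 ≈ 604.08.

604 px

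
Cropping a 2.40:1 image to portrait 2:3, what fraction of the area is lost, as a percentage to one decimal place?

72.2%

The height stays; only width is cut (since portrait 2:3 is narrower than 2.40:1).
Fraction kept = (0.667)/(2.400) ≈ 27.78%, so 72.22% is lost.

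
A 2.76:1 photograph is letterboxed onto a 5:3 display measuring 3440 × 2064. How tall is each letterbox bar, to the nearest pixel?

409 px

2.76:1 (2.760) > 5:3 (1.667), so the photograph fills the width.
Content height = 3440 / 2.760 ≈ 1246.38 px.
Leftover height: 2064 − 1246.38 = 817.62 px → 408.81 each side.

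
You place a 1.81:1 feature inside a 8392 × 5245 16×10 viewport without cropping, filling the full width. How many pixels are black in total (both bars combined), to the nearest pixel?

Content height = 8392 / 1.810 ≈ 4636.4641 px.
Black = 5245 − 4636.4641 = 608.5359 px.
Across the 8392-px span: 608.5359 × 8392 ≈ 5106833 px.

5106833 pixels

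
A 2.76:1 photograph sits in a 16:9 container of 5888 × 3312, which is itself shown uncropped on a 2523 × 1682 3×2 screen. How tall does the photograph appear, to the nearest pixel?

Inside the 5888×3312 canvas the photograph is width-limited at 5888.00 × 2133.33.
Second fit — the 16:9 canvas into 2523×1682 spans the width: 2523.00 × 1419.19 (×0.4285 from 5888×3312).
Applying the same ×0.4285: 2133.33 → 914.13.

914 px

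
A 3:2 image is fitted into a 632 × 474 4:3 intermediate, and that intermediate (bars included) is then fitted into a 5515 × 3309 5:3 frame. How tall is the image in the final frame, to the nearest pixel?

First fit — 3:2 into 632×474 spans the width: 632.00 × 421.33.
The 4:3 canvas is height-limited in 5515×3309, giving 4412.00 × 3309.00; scale factor 6.9810.
So the image's height is 421.33 × 6.9810 ≈ 2941.33.

2941 px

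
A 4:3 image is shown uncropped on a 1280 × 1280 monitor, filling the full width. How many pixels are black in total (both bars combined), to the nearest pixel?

The image is 1280 × 3/4 ≈ 960.0000 px tall.
1280 − 960.0000 = 320.0000 px of bars.
That's 320.0000 × 1280 ≈ 409600 black pixels.

409600 pixels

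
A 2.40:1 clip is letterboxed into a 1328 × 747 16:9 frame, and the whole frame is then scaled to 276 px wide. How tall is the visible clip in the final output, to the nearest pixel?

In the 1328×747 frame the clip fills the width: height = 1328 / 2.400 ≈ 553.33 px.
Scaling 1328 → 276 is ×0.2078, so the height becomes 553.33 × 0.2078 ≈ 115.00 px.

115 px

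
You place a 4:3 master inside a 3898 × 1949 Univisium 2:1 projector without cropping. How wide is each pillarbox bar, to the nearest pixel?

650 px

4:3 (1.333) < Univisium 2:1 (2.000), so the master fills the height.
Content width = 1949 × 4/3 ≈ 2598.67 px.
3898 − 2598.67 = 1299.33 px of bars (649.67 each).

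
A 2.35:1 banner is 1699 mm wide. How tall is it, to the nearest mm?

723 mm

At 2.35:1, 1699 / 2.350 ≈ 722.98.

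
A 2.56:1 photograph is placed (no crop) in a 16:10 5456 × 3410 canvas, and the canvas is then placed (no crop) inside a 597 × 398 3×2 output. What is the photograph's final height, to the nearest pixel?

2.56:1 in 5456×3410: fills the width, so the photograph is 5456.00 × 2131.25.
Second fit — the 16:10 canvas into 597×398 spans the width: 597.00 × 373.12 (×0.1094 from 5456×3410).
So the photograph's height is 2131.25 × 0.1094 ≈ 233.20.

233 px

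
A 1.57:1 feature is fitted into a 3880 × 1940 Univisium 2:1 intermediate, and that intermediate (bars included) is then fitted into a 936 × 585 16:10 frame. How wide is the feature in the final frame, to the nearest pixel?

First fit — 1.57:1 into 3880×1940 spans the height: 3045.80 × 1940.00.
Univisium 2:1 in 936×585: fills the width, so the intermediate becomes 936.00 × 468.00 — a scale of ×0.2412.
So the feature's width is 3045.80 × 0.2412 ≈ 734.76.

735 px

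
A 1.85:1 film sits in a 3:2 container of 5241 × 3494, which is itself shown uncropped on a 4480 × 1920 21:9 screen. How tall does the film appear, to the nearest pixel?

1.85:1 in 5241×3494: fills the width, so the film is 5241.00 × 2832.97.
Second fit — the 3:2 canvas into 4480×1920 spans the height: 2880.00 × 1920.00 (×0.5495 from 5241×3494).
The film scales with it: height 2832.97 × 0.5495 ≈ 1556.76.

1557 px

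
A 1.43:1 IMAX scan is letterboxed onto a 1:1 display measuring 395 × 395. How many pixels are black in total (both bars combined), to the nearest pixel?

Since 1.430 > 1.000, the scan is width-limited.
Content height = 395 / 1.430 ≈ 276.2238 px.
395 − 276.2238 = 118.7762 px of bars.
Across the 395-px span: 118.7762 × 395 ≈ 46917 px.

46917 pixels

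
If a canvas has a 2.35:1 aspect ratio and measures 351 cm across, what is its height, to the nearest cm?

351 / 2.350 = 149.36.

149 cm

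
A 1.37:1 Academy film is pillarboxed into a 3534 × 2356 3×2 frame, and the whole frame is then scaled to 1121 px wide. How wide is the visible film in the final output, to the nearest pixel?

1024 px

Fitted into 3534×2356, the film spans the height; its width is 2356 × 1.370 ≈ 3227.72 px.
Resizing to 1121 px wide multiplies everything by 0.3172: 3227.72 → 1023.85 px.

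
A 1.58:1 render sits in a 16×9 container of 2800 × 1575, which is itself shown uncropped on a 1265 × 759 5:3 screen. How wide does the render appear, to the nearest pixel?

1124 px

First fit — 1.58:1 into 2800×1575 spans the height: 2488.50 × 1575.00.
Second fit — the 16×9 canvas into 1265×759 spans the width: 1265.00 × 711.56 (×0.4518 from 2800×1575).
Applying the same ×0.4518: 2488.50 → 1124.27.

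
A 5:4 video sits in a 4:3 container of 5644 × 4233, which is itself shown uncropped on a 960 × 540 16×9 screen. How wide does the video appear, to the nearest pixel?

675 px

Inside the 5644×4233 canvas the video is height-limited at 5291.25 × 4233.00.
The 4:3 canvas is height-limited in 960×540, giving 720.00 × 540.00; scale factor 0.1276.
Applying the same ×0.1276: 5291.25 → 675.00.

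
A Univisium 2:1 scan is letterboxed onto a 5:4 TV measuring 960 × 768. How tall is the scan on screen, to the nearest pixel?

Univisium 2:1 (2.000) > 5:4 (1.250), so the scan fills the width.
That makes the image 480.00 px tall (960 × 1/2).

480 px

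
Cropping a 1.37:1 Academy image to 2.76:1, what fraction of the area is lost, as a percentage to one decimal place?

50.4%

The width stays; only height is cut (since 2.76:1 is wider than 1.37:1 Academy).
(1.370)/(2.760) ≈ 0.496 of the area survives, leaving 50.36% discarded.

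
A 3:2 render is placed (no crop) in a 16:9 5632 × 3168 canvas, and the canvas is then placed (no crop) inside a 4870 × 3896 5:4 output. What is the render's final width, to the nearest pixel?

First fit — 3:2 into 5632×3168 spans the height: 4752.00 × 3168.00.
Second fit — the 16:9 canvas into 4870×3896 spans the width: 4870.00 × 2739.38 (×0.8647 from 5632×3168).
The render scales with it: width 4752.00 × 0.8647 ≈ 4109.06.

4109 px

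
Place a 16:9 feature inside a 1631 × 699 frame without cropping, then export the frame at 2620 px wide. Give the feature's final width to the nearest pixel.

1996 px

At 1631×699 the feature is height-limited, so width = 699 × 16/9 ≈ 1242.67 px.
Scaling 1631 → 2620 is ×1.6064, so the width becomes 1242.67 × 1.6064 ≈ 1996.19 px.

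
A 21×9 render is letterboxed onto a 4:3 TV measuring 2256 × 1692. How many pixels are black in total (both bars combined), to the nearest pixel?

1635922 pixels

21×9 (2.333) > 4:3 (1.333), so the render fills the width.
That makes the image 966.8571 px tall (2256 × 9/21).
1692 − 966.8571 = 725.1429 px of bars.
That's 725.1429 × 2256 ≈ 1635922 black pixels.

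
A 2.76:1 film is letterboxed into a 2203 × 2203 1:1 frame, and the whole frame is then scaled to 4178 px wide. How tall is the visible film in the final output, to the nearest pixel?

1514 px

At 2203×2203 the film is width-limited, so height = 2203 / 2.760 ≈ 798.19 px.
Scaling 2203 → 4178 is ×1.8965, so the height becomes 798.19 × 1.8965 ≈ 1513.77 px.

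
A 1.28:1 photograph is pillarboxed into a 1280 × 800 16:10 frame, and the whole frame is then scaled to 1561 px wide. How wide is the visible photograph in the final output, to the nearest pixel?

1249 px

In the 1280×800 frame the photograph fills the height: width = 800 × 1.280 ≈ 1024.00 px.
Resizing to 1561 px wide multiplies everything by 1.2195: 1024.00 → 1248.80 px.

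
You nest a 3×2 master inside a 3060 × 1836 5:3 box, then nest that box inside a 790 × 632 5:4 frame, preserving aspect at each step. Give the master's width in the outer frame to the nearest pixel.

711 px

3×2 in 3060×1836: fills the height, so the master is 2754.00 × 1836.00.
5:3 in 790×632: fills the width, so the intermediate becomes 790.00 × 474.00 — a scale of ×0.2582.
So the master's width is 2754.00 × 0.2582 ≈ 711.00.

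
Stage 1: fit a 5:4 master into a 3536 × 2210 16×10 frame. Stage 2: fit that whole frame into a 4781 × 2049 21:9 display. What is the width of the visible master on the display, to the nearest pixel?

2561 px

5:4 in 3536×2210: fills the height, so the master is 2762.50 × 2210.00.
Second fit — the 16×10 canvas into 4781×2049 spans the height: 3278.40 × 2049.00 (×0.9271 from 3536×2210).
So the master's width is 2762.50 × 0.9271 ≈ 2561.25.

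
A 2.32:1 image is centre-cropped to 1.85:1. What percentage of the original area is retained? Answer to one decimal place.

Going from 2.32:1 to 1.85:1 means cutting width while keeping height.
(1.850)/(2.320) ≈ 0.797 of the area survives.

79.7%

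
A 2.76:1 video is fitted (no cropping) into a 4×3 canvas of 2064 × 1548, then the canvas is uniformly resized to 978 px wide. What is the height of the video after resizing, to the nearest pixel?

Fitted into 2064×1548, the video spans the width; its height is 2064 / 2.760 ≈ 747.83 px.
The frame scales by 978/2064 = 0.4738; 747.83 × 0.4738 ≈ 354.35 px.

354 px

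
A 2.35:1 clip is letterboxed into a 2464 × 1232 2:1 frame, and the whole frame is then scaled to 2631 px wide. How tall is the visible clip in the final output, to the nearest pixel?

In the 2464×1232 frame the clip fills the width: height = 2464 / 2.350 ≈ 1048.51 px.
Scaling 2464 → 2631 is ×1.0678, so the height becomes 1048.51 × 1.0678 ≈ 1119.57 px.

1120 px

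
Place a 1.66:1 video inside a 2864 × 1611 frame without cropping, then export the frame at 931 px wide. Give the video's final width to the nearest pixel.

869 px

Fitted into 2864×1611, the video spans the height; its width is 1611 × 1.660 ≈ 2674.26 px.
Resizing to 931 px wide multiplies everything by 0.3251: 2674.26 → 869.32 px.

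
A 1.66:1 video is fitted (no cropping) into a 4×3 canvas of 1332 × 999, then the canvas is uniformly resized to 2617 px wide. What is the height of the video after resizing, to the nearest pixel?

1577 px

In the 1332×999 frame the video fills the width: height = 1332 / 1.660 ≈ 802.41 px.
The frame scales by 2617/1332 = 1.9647; 802.41 × 1.9647 ≈ 1576.51 px.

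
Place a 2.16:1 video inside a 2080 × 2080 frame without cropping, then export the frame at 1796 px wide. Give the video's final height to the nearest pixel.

831 px

In the 2080×2080 frame the video fills the width: height = 2080 / 2.160 ≈ 962.96 px.
Resizing to 1796 px wide multiplies everything by 0.8635: 962.96 → 831.48 px.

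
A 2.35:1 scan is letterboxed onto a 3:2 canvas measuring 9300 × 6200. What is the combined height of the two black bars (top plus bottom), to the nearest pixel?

2243 px

2.35:1 (2.350) > 3:2 (1.500), so the scan fills the width.
Content height = 9300 / 2.350 ≈ 3957.45 px.
Leftover height: 6200 − 3957.45 = 2242.55 px.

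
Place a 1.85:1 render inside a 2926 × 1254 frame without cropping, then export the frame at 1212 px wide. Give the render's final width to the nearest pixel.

961 px

In the 2926×1254 frame the render fills the height: width = 1254 × 1.850 ≈ 2319.90 px.
Scaling 2926 → 1212 is ×0.4142, so the width becomes 2319.90 × 0.4142 ≈ 960.94 px.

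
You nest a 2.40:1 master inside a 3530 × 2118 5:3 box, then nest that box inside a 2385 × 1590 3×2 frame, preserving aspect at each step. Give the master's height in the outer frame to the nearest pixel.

994 px

First fit — 2.40:1 into 3530×2118 spans the width: 3530.00 × 1470.83.
The 5:3 canvas is width-limited in 2385×1590, giving 2385.00 × 1431.00; scale factor 0.6756.
Applying the same ×0.6756: 1470.83 → 993.75.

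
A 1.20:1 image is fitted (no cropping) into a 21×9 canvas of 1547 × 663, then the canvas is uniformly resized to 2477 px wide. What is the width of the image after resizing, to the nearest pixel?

1274 px

At 1547×663 the image is height-limited, so width = 663 × 1.200 ≈ 795.60 px.
Scaling 1547 → 2477 is ×1.6012, so the width becomes 795.60 × 1.6012 ≈ 1273.89 px.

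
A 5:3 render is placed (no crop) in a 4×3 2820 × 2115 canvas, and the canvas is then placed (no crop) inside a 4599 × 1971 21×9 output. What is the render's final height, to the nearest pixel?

5:3 in 2820×2115: fills the width, so the render is 2820.00 × 1692.00.
The 4×3 canvas is height-limited in 4599×1971, giving 2628.00 × 1971.00; scale factor 0.9319.
So the render's height is 1692.00 × 0.9319 ≈ 1576.80.

1577 px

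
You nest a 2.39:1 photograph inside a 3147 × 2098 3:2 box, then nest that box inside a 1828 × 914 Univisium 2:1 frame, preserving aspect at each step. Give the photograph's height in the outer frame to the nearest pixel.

574 px

2.39:1 in 3147×2098: fills the width, so the photograph is 3147.00 × 1316.74.
Second fit — the 3:2 canvas into 1828×914 spans the height: 1371.00 × 914.00 (×0.4357 from 3147×2098).
So the photograph's height is 1316.74 × 0.4357 ≈ 573.64.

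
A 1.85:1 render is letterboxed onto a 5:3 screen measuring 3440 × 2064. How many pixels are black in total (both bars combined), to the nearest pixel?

Since 1.850 > 1.667, the render is width-limited.
That makes the image 1859.4595 px tall (3440 / 1.850).
Black = 2064 − 1859.4595 = 204.5405 px.
Across the 3440-px span: 204.5405 × 3440 ≈ 703619 px.

703619 pixels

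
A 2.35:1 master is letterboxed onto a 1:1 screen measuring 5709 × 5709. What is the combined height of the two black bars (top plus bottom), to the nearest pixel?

3280 px

2.35:1 (2.350) > 1:1 (1.000), so the master fills the width.
Content height = 5709 / 2.350 ≈ 2429.36 px.
Black = 5709 − 2429.36 = 3279.64 px.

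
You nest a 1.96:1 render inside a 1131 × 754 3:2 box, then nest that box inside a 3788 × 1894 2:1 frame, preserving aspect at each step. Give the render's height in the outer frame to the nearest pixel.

Inside the 1131×754 canvas the render is width-limited at 1131.00 × 577.04.
3:2 in 3788×1894: fills the height, so the intermediate becomes 2841.00 × 1894.00 — a scale of ×2.5119.
Applying the same ×2.5119: 577.04 → 1449.49.

1449 px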